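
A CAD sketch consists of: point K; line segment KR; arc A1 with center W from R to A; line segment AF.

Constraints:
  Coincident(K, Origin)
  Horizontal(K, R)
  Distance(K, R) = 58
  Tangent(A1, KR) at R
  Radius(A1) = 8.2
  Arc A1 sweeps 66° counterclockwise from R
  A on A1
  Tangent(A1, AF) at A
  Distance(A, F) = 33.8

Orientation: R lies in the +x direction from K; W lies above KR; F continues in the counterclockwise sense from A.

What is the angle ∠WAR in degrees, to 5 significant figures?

57.000°

K is at the origin; KR is horizontal with |KR| = 58.0 and R on the +x side, so R = (58.000, 0.0000). Since A1 is tangent to KR there, WR ⟂ KR, so W = R + (0, 8.2) = (58.000, 8.2000). On A1, R sits at bearing -90° from W; a 66° counterclockwise sweep puts A at bearing -24°, so A = W + 8.2·(cos -24°, sin -24°) = (65.491, 4.8648). Then cos ∠WAR = AW·AR / (|AW||AR|), giving 57.000°.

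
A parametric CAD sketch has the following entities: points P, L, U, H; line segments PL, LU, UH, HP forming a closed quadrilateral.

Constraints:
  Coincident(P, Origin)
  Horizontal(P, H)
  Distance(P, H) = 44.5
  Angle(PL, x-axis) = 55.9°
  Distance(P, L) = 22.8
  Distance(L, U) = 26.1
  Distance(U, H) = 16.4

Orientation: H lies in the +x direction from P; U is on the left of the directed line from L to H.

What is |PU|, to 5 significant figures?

41.563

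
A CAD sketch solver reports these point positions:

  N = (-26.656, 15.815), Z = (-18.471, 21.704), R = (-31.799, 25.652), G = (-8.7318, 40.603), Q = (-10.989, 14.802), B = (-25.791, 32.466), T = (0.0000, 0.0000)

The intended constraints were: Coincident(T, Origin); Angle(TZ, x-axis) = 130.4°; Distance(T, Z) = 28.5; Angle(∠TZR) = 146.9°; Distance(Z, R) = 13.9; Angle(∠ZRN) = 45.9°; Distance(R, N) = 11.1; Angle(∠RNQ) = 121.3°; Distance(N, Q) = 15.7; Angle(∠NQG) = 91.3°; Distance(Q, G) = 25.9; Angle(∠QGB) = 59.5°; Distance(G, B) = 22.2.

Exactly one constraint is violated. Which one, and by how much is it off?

Distance(G, B) = 22.2 — off by 3.30.

T = (0.00, 0.00) ✓; TZ at 130.4° ✓; |TZ| = 28.50 ✓; ∠TZR = 146.9° ✓; |ZR| = 13.90 ✓; ∠ZRN = 45.90° ✓; |RN| = 11.10 ✓; ∠RNQ = 121.3° ✓; |NQ| = 15.70 ✓; ∠NQG = 91.30° ✓; |QG| = 25.90 ✓; ∠QGB = 59.50° ✓; |GB| = 18.90 ✗.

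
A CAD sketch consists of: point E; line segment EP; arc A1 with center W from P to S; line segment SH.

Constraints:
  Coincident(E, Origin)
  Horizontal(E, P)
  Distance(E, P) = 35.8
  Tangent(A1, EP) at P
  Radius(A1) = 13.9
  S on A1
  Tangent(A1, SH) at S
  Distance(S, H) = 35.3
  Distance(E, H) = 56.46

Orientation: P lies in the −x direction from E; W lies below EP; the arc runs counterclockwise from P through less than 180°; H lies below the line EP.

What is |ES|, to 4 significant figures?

51.90

Checks: E.y = 0.00, P.y = 0.00 ✓; |WS| = 13.90 ✓; ∠(WS, SH) = 90.00° ✓; |SH| = 35.30 ✓; |EH| = 56.46 ✓.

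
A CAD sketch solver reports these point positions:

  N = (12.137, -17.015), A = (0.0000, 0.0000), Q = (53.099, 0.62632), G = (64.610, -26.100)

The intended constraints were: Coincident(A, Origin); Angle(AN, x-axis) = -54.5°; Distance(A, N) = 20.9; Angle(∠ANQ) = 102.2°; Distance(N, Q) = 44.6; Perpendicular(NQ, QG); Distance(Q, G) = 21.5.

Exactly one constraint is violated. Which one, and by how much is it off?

Distance(Q, G) = 21.5 — off by 7.60.

A = (0.00, 0.00) ✓; AN at -54.50° ✓; |AN| = 20.90 ✓; ∠ANQ = 102.2° ✓; |NQ| = 44.60 ✓; ∠(NQ, QG) = 90.00° ✓; |QG| = 29.10 ✗.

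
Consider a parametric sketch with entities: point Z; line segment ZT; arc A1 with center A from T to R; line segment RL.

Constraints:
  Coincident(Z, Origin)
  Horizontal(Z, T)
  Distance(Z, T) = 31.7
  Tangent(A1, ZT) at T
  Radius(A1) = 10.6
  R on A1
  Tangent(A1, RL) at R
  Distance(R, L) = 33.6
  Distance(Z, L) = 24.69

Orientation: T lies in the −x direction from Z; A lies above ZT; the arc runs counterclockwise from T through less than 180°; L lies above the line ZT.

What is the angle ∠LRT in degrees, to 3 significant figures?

159°

Checks: |AT| = 10.60 ✓; |AR| = 10.60 ✓; ∠(AR, RL) = 90.00° ✓; |RL| = 33.60 ✓; |ZL| = 24.69 ✓.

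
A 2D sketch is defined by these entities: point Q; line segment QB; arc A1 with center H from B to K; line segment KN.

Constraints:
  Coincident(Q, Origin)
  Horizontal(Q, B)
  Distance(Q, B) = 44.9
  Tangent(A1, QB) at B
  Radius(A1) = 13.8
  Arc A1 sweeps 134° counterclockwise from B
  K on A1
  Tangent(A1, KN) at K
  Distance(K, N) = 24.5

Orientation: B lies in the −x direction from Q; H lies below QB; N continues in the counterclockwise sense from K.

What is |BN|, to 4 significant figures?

41.62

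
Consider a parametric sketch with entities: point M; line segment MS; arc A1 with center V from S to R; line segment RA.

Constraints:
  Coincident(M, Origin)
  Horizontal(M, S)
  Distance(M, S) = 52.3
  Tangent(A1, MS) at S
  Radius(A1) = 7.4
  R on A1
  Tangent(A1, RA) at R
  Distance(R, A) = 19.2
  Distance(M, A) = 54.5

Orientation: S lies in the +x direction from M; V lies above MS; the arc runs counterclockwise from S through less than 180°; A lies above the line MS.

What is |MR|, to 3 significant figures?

59.5

Checks: ∠(VS, SM) = 90.00° ✓; |VS| = 7.400 ✓; |VR| = 7.400 ✓; ∠(VR, RA) = 90.00° ✓; |RA| = 19.20 ✓; |MA| = 54.50 ✓.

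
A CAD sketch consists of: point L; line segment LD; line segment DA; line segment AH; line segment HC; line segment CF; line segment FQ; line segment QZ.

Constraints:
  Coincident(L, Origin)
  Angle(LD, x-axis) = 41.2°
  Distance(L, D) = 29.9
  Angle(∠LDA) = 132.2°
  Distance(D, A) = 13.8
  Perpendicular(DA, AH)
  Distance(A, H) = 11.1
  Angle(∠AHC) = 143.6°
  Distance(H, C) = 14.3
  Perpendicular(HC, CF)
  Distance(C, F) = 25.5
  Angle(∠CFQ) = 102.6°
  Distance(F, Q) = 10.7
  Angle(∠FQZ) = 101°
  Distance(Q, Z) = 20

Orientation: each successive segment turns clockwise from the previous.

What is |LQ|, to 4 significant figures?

26.13

HC is perpendicular to CF, so CF runs at 137.0°; with |CF| = 25.5, F = (6.528, 14.01). ∠CFQ = 102.6° gives FQ at 59.60° from the x-axis; with |FQ| = 10.7, Q = (11.94, 23.24). Then |LQ| = |Q − L| = 26.13.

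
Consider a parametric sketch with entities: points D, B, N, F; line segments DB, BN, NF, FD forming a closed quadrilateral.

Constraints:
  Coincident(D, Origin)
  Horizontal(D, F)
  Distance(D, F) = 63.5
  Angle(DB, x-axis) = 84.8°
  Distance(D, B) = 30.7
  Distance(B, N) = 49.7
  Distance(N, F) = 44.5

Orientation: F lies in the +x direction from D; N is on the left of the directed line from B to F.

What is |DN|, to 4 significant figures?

66.50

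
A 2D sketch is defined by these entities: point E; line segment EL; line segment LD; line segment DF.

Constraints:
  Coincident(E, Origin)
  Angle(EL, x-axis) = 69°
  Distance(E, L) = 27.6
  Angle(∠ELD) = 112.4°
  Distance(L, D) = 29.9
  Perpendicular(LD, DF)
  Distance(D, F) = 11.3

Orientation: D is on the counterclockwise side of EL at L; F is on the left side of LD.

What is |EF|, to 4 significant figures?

42.85

E is at the origin; EL runs at 69.0° with length 27.6, so L = 27.6·(cos 69.0°, sin 69.0°) = (9.891, 25.77). ∠ELD = 112.4°, so LD runs at 69.0° + (180° − 112.4°) = 136.6° from the x-axis; with |LD| = 29.9, D = L + 29.9·(cos 136.6°, sin 136.6°) = (-11.83, 46.31). The perpendicularity gives DF at right angles to LD; with |DF| = 11.3 on the left of LD, F = D + 11.3·(-0.6871, -0.7266) = (-19.60, 38.10). Then |EF| = |F − E| = 42.85.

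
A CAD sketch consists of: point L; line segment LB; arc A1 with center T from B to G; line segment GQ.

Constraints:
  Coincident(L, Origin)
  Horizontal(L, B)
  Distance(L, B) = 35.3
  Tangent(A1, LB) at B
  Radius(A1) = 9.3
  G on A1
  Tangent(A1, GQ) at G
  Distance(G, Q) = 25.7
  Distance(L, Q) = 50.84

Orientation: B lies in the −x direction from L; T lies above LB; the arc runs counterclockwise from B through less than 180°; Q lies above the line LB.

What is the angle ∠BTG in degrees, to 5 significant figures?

109.80°

L is at the origin; L and B share the same y with |LB| = 35.3 and B on the −x side, so B = (-35.300, 0.0000). A1 meets LB tangentially, so TB is at right angles to LB, so T = B + (0, 9.3) = (-35.300, 9.3000). Since TG ⟂ GQ (tangency), |TQ| = √(9.3² + 25.7²) = 27.331 regardless of where G sits on A1. So Q lies on both circle(L, 50.84) and circle(T, 27.331); the above-LB intersection is Q = (-35.255, 36.631). G is the foot of the tangent from Q: G = (-26.550, 12.450).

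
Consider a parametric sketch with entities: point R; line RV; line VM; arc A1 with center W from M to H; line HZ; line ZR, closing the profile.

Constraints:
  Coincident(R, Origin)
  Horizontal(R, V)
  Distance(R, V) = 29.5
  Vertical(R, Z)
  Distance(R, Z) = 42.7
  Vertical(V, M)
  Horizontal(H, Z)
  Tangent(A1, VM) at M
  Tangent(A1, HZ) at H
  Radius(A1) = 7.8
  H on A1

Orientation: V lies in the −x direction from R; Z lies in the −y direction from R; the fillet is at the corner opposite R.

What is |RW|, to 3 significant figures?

41.1

R is at the origin; RV is horizontal with |RV| = 29.5 and V on the −x side, so V = (-29.5, 0.00). RZ is vertical with |RZ| = 42.7 and Z on the −y side, so Z = (0.00, -42.7). The virtual corner opposite R is at (-29.5, -42.7). The tangent condition forces WM to be normal to VM and since A1 is tangent to HZ there, WH ⟂ HZ, with radius 7.8, so the center W sits 7.8 in from both sides at W = (-21.7, -34.9). Then |RW| = |W − R| = 41.1.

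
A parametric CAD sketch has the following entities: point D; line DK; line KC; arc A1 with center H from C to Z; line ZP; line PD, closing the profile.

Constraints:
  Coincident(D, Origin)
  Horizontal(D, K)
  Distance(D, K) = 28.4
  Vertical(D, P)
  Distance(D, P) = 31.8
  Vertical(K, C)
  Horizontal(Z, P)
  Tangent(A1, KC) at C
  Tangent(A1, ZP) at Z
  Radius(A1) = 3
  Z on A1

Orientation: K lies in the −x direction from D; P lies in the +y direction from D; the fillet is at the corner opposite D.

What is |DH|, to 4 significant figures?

38.40

D and P share the same x with |DP| = 31.8 and P on the +y side, so P = (0.000, 31.80). The virtual corner opposite D is at (-28.40, 31.80). The tangent condition forces HC to be normal to KC and since A1 is tangent to ZP there, HZ ⟂ ZP, with radius 3.0, so the center H sits 3.0 in from both sides at H = (-25.40, 28.80). Then |DH| = |H − D| = 38.40.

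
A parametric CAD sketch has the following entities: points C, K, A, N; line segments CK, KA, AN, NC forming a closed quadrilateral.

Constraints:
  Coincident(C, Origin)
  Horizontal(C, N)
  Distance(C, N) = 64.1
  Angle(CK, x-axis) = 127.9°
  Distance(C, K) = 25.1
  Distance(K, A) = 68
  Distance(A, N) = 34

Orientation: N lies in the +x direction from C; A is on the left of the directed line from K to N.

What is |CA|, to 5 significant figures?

60.465

C is at the origin; CN is horizontal with |CN| = 64.1 and N in +x, so N = (64.1, 0). CK runs at 127.9° with |CK| = 25.1, so K = (-15.419, 19.806). A is determined by |KA| = 68.0 and |AN| = 34.0 together: it lies at the intersection of circle(K, 68.0) and circle(N, 34.0). With |KN| = 81.948, the foot of the radical line on KN is 62.134 from K and the perpendicular offset is √(68.0² − 62.134²) = 27.630. Taking the left-of-KN solution: A = (51.551, 31.599).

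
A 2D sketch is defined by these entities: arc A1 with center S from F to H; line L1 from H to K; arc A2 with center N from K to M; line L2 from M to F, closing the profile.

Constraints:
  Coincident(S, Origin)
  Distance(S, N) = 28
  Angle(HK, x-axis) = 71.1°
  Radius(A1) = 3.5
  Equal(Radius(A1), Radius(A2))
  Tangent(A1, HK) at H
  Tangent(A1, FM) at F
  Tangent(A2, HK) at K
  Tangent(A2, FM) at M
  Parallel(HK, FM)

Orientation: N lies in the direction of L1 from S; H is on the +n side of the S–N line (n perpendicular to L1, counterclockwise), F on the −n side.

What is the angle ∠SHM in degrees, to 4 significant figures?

75.96°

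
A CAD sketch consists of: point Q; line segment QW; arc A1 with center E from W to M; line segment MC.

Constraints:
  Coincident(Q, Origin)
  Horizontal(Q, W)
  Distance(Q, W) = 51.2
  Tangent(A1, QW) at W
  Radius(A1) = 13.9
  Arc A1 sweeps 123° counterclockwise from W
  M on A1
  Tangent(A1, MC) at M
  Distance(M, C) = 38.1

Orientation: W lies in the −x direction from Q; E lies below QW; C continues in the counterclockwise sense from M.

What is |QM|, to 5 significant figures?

66.423

Q is at the origin; QW is horizontal with |QW| = 51.2 and W on the −x side, so W = (-51.200, 0.0000). A1 meets QW tangentially, so EW is at right angles to QW, so E = W + (0, -13.9) = (-51.200, -13.900). On A1, W sits at bearing 90° from E; a 123° counterclockwise sweep puts M at bearing 213°, so M = E + 13.9·(cos 213°, sin 213°) = (-62.858, -21.470). Then |QM| = |M − Q| = 66.423.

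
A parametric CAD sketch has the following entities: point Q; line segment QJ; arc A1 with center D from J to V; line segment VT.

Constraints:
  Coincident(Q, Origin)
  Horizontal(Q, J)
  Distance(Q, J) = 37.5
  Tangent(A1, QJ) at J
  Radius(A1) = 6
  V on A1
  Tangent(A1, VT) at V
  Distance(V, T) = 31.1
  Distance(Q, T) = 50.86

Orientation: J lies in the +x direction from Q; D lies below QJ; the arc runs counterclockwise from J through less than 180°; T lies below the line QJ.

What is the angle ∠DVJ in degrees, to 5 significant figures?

42.402°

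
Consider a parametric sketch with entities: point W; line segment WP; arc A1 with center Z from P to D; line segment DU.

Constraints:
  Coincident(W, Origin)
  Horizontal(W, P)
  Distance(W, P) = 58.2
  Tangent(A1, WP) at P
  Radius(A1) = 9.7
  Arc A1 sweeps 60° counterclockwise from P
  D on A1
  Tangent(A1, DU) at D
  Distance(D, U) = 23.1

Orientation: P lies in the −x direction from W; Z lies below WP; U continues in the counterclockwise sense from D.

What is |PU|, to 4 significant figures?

31.87

W is at the origin; W and P share the same y with |WP| = 58.2 and P on the −x side, so P = (-58.20, 0.000). A1 meets WP tangentially, so ZP is at right angles to WP, so Z = P + (0, -9.7) = (-58.20, -9.700). On A1, P sits at bearing 90° from Z; a 60° counterclockwise sweep puts D at bearing 150°, so D = Z + 9.7·(cos 150°, sin 150°) = (-66.60, -4.850). A1 meets DU tangentially, so ZD is at right angles to DU, so DU runs along (−sin 150°, cos 150°); with |DU| = 23.1, U = (-78.15, -24.86). Then |PU| = |U − P| = 31.87.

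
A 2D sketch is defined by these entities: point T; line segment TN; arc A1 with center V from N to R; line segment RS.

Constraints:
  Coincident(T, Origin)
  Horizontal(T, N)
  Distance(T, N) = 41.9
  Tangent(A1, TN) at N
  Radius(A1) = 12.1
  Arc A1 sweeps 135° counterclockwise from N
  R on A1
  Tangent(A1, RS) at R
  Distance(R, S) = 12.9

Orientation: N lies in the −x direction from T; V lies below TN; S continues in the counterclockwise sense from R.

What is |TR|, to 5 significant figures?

54.520

T is at the origin; T and N share the same y with |TN| = 41.9 and N on the −x side, so N = (-41.900, 0.0000). Tangency of A1 to TN means the radius VN is perpendicular to TN, so V = N + (0, -12.1) = (-41.900, -12.100). On A1, N sits at bearing 90° from V; a 135° counterclockwise sweep puts R at bearing 225°, so R = V + 12.1·(cos 225°, sin 225°) = (-50.456, -20.656). Then |TR| = |R − T| = 54.520.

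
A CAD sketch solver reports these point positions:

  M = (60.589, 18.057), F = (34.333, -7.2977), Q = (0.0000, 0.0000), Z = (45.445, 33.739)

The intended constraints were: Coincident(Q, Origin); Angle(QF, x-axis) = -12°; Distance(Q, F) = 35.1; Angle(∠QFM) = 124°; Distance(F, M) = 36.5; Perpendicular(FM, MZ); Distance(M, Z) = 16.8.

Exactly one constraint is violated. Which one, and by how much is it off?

Distance(M, Z) = 16.8 — off by 5.00.

Q = (0.00, 0.00) ✓; QF at -12.00° ✓; |QF| = 35.10 ✓; ∠QFM = 124.0° ✓; |FM| = 36.50 ✓; ∠(FM, MZ) = 90.00° ✓; |MZ| = 21.80 ✗.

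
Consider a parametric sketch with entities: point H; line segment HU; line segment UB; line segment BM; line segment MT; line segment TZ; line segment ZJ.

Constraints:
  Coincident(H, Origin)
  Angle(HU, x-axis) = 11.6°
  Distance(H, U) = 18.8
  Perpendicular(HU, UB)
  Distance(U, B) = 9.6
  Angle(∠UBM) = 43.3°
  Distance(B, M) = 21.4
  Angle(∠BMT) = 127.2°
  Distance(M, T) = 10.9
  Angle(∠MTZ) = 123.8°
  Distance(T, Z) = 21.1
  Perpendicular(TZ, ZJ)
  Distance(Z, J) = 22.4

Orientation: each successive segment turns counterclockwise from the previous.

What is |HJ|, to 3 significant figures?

34.7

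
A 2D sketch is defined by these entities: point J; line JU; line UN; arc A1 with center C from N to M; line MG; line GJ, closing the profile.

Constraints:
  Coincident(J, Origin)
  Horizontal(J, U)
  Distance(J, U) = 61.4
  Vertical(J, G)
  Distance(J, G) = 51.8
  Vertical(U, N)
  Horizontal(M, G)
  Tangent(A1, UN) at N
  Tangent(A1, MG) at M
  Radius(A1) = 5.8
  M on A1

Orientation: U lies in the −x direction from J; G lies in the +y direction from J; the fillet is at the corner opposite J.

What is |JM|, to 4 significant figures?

75.99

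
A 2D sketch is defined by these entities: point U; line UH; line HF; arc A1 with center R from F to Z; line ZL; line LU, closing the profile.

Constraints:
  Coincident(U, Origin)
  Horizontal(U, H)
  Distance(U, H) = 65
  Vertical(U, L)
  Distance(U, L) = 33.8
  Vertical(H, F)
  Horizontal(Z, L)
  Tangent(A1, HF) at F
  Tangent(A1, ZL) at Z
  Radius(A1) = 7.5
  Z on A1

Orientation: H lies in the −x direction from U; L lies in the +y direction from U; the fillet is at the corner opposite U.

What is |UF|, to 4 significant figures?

70.12

The virtual corner opposite U is at (-65.00, 33.80). Since A1 is tangent to HF there, RF ⟂ HF and A1 meets ZL tangentially, so RZ is at right angles to ZL, with radius 7.5, so the center R sits 7.5 in from both sides at R = (-57.50, 26.30). That places the tangent points at F = (-65.00, 26.30) on HF and Z = (-57.50, 33.80) on ZL. Then |UF| = |F − U| = 70.12.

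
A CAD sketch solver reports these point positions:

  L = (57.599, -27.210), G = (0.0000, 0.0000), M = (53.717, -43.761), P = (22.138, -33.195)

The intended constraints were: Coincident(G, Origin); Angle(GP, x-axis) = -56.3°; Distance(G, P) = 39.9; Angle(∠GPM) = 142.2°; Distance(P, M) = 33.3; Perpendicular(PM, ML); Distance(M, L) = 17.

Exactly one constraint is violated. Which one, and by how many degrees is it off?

Perpendicular(PM, ML) — off by 5.30°.

G = (0.00, 0.00) ✓; GP at -56.30° ✓; |GP| = 39.90 ✓; ∠GPM = 142.2° ✓; |PM| = 33.30 ✓; ∠(PM, ML) = 95.30° ✗; |ML| = 17.00 ✓.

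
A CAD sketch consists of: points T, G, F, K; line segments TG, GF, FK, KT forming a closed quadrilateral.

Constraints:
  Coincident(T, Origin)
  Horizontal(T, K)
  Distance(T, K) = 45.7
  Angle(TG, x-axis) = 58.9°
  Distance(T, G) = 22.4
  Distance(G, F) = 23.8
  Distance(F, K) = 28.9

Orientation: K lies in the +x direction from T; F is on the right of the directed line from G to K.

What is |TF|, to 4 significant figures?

17.53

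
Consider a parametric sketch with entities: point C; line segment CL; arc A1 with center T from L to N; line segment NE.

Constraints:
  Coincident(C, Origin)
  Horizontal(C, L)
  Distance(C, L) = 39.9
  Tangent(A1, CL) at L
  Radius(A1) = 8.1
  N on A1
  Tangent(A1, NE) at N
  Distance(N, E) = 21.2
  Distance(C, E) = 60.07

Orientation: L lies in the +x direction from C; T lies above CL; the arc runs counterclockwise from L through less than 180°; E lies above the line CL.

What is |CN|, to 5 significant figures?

47.896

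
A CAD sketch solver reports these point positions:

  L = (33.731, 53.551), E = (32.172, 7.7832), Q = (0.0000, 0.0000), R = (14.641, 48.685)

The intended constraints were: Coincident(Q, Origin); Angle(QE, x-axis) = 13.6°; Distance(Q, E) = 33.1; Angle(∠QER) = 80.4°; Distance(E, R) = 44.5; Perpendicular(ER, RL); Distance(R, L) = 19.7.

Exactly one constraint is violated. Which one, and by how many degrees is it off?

Perpendicular(ER, RL) — off by 8.90°.

Q = (0.00, 0.00) ✓; QE at 13.60° ✓; |QE| = 33.10 ✓; ∠QER = 80.40° ✓; |ER| = 44.50 ✓; ∠(ER, RL) = 98.90° ✗; |RL| = 19.70 ✓.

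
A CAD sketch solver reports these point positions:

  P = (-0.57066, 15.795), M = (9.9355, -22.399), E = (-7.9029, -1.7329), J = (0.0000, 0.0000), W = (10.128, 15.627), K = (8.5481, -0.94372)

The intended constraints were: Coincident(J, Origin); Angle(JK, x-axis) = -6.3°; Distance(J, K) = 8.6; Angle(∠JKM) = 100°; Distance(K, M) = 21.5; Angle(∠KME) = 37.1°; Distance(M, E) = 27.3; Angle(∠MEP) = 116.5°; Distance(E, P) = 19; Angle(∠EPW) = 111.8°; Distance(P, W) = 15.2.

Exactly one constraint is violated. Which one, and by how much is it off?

Distance(P, W) = 15.2 — off by 4.50.

J = (0.00, 0.00) ✓; JK at -6.300° ✓; |JK| = 8.600 ✓; ∠JKM = 100.0° ✓; |KM| = 21.50 ✓; ∠KME = 37.10° ✓; |ME| = 27.30 ✓; ∠MEP = 116.5° ✓; |EP| = 19.00 ✓; ∠EPW = 111.8° ✓; |PW| = 10.70 ✗.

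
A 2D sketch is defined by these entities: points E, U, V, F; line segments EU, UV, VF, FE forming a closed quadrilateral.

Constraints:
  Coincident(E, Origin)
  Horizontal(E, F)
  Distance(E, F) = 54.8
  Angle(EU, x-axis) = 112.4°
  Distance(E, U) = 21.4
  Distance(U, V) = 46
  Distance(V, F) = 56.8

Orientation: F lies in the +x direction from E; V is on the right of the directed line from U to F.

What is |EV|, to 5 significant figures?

24.944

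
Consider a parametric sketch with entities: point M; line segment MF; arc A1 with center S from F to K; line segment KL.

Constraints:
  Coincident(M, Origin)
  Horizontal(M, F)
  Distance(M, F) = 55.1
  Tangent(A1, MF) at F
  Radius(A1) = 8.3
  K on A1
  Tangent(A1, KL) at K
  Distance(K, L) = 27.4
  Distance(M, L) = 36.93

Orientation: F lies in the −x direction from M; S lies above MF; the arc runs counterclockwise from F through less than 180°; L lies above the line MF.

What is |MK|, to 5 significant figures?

49.300

Checks: |SK| = 8.300 ✓; ∠(SK, KL) = 90.00° ✓; |KL| = 27.40 ✓; |ML| = 36.93 ✓.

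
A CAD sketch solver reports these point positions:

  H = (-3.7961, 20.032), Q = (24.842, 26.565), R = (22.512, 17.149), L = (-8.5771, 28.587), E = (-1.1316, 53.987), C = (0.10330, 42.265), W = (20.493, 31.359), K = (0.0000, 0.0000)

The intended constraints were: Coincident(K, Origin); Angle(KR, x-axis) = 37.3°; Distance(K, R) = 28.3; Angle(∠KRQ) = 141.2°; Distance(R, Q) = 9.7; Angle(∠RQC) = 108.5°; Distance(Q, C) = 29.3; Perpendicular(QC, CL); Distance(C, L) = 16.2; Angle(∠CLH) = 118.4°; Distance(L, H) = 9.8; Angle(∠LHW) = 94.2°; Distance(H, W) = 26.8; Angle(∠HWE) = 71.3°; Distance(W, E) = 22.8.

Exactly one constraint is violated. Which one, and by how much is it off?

Distance(W, E) = 22.8 — off by 8.50.

K = (0.00, 0.00) ✓; KR at 37.30° ✓; |KR| = 28.30 ✓; ∠KRQ = 141.2° ✓; |RQ| = 9.700 ✓; ∠RQC = 108.5° ✓; |QC| = 29.30 ✓; ∠(QC, CL) = 90.00° ✓; |CL| = 16.20 ✓; ∠CLH = 118.4° ✓; |LH| = 9.800 ✓; ∠LHW = 94.20° ✓; |HW| = 26.80 ✓; ∠HWE = 71.30° ✓; |WE| = 31.30 ✗.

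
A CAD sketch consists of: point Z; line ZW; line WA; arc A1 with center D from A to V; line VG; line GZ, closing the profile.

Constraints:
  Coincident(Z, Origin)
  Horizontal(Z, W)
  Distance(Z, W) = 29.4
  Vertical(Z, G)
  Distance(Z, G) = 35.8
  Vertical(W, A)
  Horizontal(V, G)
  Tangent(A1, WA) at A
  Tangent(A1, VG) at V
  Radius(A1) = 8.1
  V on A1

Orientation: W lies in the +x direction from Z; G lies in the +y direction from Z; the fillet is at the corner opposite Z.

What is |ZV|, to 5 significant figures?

41.657

The virtual corner opposite Z is at (29.400, 35.800). The tangent condition forces DA to be normal to WA and tangency of A1 to VG means the radius DV is perpendicular to VG, with radius 8.1, so the center D sits 8.1 in from both sides at D = (21.300, 27.700). That places the tangent points at A = (29.400, 27.700) on WA and V = (21.300, 35.800) on VG. Then |ZV| = |V − Z| = 41.657.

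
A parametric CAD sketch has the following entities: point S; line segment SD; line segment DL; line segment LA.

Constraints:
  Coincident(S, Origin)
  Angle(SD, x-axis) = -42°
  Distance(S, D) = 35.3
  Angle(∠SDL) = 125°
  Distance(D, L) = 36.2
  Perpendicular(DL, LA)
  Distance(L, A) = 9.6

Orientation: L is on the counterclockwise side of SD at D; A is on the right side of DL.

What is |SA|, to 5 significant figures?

68.336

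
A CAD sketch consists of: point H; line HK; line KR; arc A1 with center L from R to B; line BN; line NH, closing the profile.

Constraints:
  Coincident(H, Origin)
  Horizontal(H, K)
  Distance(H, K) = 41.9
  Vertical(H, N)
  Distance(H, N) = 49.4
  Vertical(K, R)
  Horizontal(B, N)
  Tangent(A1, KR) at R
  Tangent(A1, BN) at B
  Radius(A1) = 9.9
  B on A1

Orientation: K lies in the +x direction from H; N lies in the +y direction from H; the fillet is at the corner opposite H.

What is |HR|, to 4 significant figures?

57.58

H is at the origin; HK is horizontal with |HK| = 41.9 and K on the +x side, so K = (41.90, 0.000). HN is vertical with |HN| = 49.4 and N on the +y side, so N = (0.000, 49.40). The virtual corner opposite H is at (41.90, 49.40). Tangency of A1 to KR means the radius LR is perpendicular to KR and A1 meets BN tangentially, so LB is at right angles to BN, with radius 9.9, so the center L sits 9.9 in from both sides at L = (32.00, 39.50). That places the tangent points at R = (41.90, 39.50) on KR and B = (32.00, 49.40) on BN. Then |HR| = |R − H| = 57.58.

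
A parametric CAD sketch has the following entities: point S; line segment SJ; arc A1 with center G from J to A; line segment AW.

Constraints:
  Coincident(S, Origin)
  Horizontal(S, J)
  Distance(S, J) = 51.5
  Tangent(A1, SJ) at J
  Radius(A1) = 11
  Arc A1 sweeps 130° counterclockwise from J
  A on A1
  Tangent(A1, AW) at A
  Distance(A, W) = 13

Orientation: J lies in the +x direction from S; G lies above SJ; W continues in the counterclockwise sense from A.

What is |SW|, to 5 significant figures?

58.695

S is at the origin; SJ is horizontal with |SJ| = 51.5 and J on the +x side, so J = (51.500, 0.0000). The tangent condition forces GJ to be normal to SJ, so G = J + (0, 11) = (51.500, 11.000). On A1, J sits at bearing -90° from G; a 130° counterclockwise sweep puts A at bearing 40°, so A = G + 11.0·(cos 40°, sin 40°) = (59.926, 18.071). The tangent condition forces GA to be normal to AW, so AW runs along (−sin 40°, cos 40°); with |AW| = 13.0, W = (51.570, 28.029). Then |SW| = |W − S| = 58.695.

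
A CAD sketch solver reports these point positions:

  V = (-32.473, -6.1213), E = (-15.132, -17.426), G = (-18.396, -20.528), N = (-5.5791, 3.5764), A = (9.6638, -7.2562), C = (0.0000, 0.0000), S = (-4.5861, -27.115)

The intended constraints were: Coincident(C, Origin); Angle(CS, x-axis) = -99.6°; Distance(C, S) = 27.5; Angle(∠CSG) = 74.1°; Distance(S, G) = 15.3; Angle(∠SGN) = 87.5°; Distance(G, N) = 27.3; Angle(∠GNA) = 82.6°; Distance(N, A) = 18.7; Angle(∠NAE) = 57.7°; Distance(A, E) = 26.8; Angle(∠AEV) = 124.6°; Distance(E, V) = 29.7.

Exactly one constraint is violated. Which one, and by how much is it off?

Distance(E, V) = 29.7 — off by 9.00.

C = (0.00, 0.00) ✓; CS at -99.60° ✓; |CS| = 27.50 ✓; ∠CSG = 74.10° ✓; |SG| = 15.30 ✓; ∠SGN = 87.50° ✓; |GN| = 27.30 ✓; ∠GNA = 82.60° ✓; |NA| = 18.70 ✓; ∠NAE = 57.70° ✓; |AE| = 26.80 ✓; ∠AEV = 124.6° ✓; |EV| = 20.70 ✗.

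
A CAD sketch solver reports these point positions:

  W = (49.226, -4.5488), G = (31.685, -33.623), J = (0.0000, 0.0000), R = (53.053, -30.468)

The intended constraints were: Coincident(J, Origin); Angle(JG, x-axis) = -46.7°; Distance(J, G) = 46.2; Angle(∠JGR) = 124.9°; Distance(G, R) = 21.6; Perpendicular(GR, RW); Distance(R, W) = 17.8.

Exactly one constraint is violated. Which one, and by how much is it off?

Distance(R, W) = 17.8 — off by 8.40.

J = (0.00, 0.00) ✓; JG at -46.70° ✓; |JG| = 46.20 ✓; ∠JGR = 124.9° ✓; |GR| = 21.60 ✓; ∠(GR, RW) = 90.00° ✓; |RW| = 26.20 ✗.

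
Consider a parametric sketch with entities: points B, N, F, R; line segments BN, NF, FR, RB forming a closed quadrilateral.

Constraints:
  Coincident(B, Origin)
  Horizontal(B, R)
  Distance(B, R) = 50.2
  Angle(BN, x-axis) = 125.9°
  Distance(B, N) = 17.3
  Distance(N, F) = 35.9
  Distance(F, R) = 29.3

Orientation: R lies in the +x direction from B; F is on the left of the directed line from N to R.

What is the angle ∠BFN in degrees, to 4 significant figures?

28.74°

Checks: |NF| = 35.90 ✓; |FR| = 29.30 ✓.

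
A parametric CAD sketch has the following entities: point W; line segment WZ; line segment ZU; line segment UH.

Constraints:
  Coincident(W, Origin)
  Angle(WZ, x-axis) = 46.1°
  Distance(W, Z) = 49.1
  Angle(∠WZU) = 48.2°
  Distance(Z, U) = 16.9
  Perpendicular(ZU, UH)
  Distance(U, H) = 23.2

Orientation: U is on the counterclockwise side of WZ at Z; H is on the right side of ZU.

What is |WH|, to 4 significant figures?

61.86

W is at the origin; WZ runs at 46.1° with length 49.1, so Z = 49.1·(cos 46.1°, sin 46.1°) = (34.05, 35.38). ∠WZU = 48.2°, so ZU runs at 46.1° + (180° − 48.2°) = 177.9° from the x-axis; with |ZU| = 16.9, U = Z + 16.9·(cos 177.9°, sin 177.9°) = (17.16, 36.00). ZU is perpendicular to UH; with |UH| = 23.2 on the right of ZU, H = U + 23.2·(0.03664, 0.9993) = (18.01, 59.18). Then |WH| = |H − W| = 61.86.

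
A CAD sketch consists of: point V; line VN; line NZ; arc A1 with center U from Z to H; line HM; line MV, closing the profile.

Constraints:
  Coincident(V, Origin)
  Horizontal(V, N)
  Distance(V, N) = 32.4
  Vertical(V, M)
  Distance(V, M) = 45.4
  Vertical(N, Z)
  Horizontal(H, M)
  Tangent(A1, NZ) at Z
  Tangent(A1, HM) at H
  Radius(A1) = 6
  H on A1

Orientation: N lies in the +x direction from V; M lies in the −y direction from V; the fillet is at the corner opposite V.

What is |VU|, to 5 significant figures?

47.427

V is at the origin; VN is horizontal with |VN| = 32.4 and N on the +x side, so N = (32.400, 0.0000). VM is vertical with |VM| = 45.4 and M on the −y side, so M = (0.0000, -45.400). The virtual corner opposite V is at (32.400, -45.400). A1 meets NZ tangentially, so UZ is at right angles to NZ and tangency of A1 to HM means the radius UH is perpendicular to HM, with radius 6.0, so the center U sits 6.0 in from both sides at U = (26.400, -39.400). Then |VU| = |U − V| = 47.427.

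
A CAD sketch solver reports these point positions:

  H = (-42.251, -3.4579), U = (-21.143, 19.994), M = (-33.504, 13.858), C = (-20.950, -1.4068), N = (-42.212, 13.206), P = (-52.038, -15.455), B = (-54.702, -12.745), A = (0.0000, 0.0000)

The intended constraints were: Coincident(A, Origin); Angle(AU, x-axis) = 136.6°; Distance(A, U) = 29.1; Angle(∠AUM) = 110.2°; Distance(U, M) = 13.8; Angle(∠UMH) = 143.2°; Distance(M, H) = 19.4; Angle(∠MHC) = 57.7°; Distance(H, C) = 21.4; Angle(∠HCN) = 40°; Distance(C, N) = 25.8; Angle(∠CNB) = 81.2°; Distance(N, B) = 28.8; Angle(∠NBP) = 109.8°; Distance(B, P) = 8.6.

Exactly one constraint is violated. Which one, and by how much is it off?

Distance(B, P) = 8.6 — off by 4.80.

A = (0.00, 0.00) ✓; AU at 136.6° ✓; |AU| = 29.10 ✓; ∠AUM = 110.2° ✓; |UM| = 13.80 ✓; ∠UMH = 143.2° ✓; |MH| = 19.40 ✓; ∠MHC = 57.70° ✓; |HC| = 21.40 ✓; ∠HCN = 40.00° ✓; |CN| = 25.80 ✓; ∠CNB = 81.20° ✓; |NB| = 28.80 ✓; ∠NBP = 109.8° ✓; |BP| = 3.800 ✗.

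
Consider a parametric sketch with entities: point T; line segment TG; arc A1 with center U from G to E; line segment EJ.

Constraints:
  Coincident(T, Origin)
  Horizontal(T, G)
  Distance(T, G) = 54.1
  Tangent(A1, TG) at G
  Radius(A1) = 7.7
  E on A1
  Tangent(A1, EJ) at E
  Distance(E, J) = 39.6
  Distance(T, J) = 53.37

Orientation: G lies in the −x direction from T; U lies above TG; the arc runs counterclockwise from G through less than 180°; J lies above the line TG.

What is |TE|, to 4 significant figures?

47.16

T is at the origin; TG is horizontal with |TG| = 54.1 and G on the −x side, so G = (-54.10, 0.000). A1 meets TG tangentially, so UG is at right angles to TG, so U = G + (0, 7.7) = (-54.10, 7.700). Since UE ⟂ EJ (tangency), |UJ| = √(7.7² + 39.6²) = 40.34 regardless of where E sits on A1. So J lies on both circle(T, 53.37) and circle(U, 40.34); the above-TG intersection is J = (-32.90, 42.02). E is the foot of the tangent from J: E = (-46.90, 4.979).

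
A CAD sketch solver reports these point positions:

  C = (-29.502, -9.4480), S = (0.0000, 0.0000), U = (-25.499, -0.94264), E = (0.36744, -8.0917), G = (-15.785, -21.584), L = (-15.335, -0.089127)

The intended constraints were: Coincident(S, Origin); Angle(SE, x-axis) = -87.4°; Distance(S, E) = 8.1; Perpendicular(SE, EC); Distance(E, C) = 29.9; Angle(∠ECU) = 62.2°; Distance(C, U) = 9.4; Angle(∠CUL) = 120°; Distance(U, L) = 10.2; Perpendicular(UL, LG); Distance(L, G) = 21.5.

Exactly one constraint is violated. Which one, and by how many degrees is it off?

Perpendicular(UL, LG) — off by 6.00°.

S = (0.00, 0.00) ✓; SE at -87.40° ✓; |SE| = 8.100 ✓; ∠(SE, EC) = 90.00° ✓; |EC| = 29.90 ✓; ∠ECU = 62.20° ✓; |CU| = 9.400 ✓; ∠CUL = 120.0° ✓; |UL| = 10.20 ✓; ∠(UL, LG) = 96.00° ✗; |LG| = 21.50 ✓.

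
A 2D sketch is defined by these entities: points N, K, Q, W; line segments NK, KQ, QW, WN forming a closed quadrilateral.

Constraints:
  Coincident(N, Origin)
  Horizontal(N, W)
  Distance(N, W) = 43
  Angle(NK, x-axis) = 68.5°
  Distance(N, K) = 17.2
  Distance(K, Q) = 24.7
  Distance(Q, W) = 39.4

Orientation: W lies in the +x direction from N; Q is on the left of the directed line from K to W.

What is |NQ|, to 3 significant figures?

41.2

N is at the origin; NW is horizontal with |NW| = 43.0 and W in +x, so W = (43.0, 0). NK runs at 68.5° with |NK| = 17.2, so K = (6.30, 16.0). Q is determined by |KQ| = 24.7 and |QW| = 39.4 together: it lies at the intersection of circle(K, 24.7) and circle(W, 39.4). With |KW| = 40.0, the foot of the radical line on KW is 8.25 from K and the perpendicular offset is √(24.7² − 8.25²) = 23.3. Taking the left-of-KW solution: Q = (23.2, 34.0).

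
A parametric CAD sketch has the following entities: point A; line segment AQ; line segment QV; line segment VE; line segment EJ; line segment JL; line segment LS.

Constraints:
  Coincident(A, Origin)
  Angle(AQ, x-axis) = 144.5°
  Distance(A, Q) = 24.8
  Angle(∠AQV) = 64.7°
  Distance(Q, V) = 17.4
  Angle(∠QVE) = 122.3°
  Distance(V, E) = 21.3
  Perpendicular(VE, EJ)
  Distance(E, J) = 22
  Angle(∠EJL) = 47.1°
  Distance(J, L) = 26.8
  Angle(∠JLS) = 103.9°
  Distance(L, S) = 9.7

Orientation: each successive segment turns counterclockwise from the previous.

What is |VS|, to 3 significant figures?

7.93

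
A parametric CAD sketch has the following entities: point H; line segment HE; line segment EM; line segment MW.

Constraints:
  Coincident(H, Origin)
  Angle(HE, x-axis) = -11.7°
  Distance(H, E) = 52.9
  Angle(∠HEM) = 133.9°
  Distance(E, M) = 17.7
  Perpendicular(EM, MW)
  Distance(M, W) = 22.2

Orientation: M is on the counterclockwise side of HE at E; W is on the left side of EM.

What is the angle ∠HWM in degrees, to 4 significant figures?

106.3°

∠HEM = 133.9°, so EM runs at -11.7° + (180° − 133.9°) = 34.40° from the x-axis; with |EM| = 17.7, M = E + 17.7·(cos 34.40°, sin 34.40°) = (66.41, -0.7275). EM is perpendicular to MW; with |MW| = 22.2 on the left of EM, W = M + 22.2·(-0.5650, 0.8251) = (53.86, 17.59). Then cos ∠HWM = WH·WM / (|WH||WM|), giving 106.3°.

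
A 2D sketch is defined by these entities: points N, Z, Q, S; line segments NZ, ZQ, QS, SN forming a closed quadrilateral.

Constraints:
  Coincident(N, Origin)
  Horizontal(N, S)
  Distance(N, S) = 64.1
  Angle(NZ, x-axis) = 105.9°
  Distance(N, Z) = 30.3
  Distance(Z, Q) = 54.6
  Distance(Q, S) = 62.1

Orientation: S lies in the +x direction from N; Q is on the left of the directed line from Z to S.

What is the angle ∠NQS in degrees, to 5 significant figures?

58.409°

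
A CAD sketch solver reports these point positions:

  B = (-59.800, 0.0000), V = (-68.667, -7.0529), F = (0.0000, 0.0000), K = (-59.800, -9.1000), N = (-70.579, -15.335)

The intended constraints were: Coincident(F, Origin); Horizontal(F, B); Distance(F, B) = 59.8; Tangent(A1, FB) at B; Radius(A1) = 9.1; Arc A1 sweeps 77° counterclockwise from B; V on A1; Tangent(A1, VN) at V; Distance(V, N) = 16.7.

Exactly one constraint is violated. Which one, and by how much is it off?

Distance(V, N) = 16.7 — off by 8.20.

F = (0.00, 0.00) ✓; F.y = 0.00, B.y = 0.00 ✓; |FB| = 59.80 ✓; ∠(KB, BF) = 90.00° ✓; |KB| = 9.100 ✓; bearing(K→V) − bearing(K→B) = 77.00° ✓; |KV| = 9.100 ✓; ∠(KV, VN) = 90.00° ✓; |VN| = 8.500 ✗.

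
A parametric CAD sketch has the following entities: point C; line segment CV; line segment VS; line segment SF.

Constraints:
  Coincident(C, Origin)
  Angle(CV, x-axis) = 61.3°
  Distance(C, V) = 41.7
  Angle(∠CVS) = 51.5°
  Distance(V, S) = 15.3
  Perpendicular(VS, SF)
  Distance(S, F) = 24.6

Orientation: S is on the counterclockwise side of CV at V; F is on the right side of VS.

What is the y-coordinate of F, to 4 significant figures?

58.21

C is at the origin; CV runs at 61.3° with length 41.7, so V = 41.7·(cos 61.3°, sin 61.3°) = (20.03, 36.58). ∠CVS = 51.5°, so VS runs at 61.3° + (180° − 51.5°) = 189.8° from the x-axis; with |VS| = 15.3, S = V + 15.3·(cos 189.8°, sin 189.8°) = (4.949, 33.97). VS ⟂ SF; with |SF| = 24.6 on the right of VS, F = S + 24.6·(-0.1702, 0.9854) = (0.7614, 58.21). So F.y = 58.21.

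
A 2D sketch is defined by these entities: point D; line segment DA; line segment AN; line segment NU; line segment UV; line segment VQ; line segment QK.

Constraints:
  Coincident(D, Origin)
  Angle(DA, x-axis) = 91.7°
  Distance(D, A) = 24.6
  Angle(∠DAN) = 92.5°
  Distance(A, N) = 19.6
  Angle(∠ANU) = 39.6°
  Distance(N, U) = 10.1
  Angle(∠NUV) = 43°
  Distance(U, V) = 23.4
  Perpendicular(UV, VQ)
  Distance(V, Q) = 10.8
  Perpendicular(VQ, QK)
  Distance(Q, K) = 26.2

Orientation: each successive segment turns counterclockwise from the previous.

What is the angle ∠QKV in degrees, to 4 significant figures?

22.40°

D is at the origin; DA runs at 91.7° with length 24.6, so A = (-0.7298, 24.59). ∠DAN = 92.5° gives AN at 179.2° from the x-axis; with |AN| = 19.6, N = (-20.33, 24.86). ∠ANU = 39.6° gives NU at -40.40° from the x-axis; with |NU| = 10.1, U = (-12.64, 18.32). ∠NUV = 43.0° gives UV at 96.60° from the x-axis; with |UV| = 23.4, V = (-15.33, 41.56). UV ⟂ VQ, so VQ runs at -173.4°; with |VQ| = 10.8, Q = (-26.05, 40.32). The perpendicularity gives QK at right angles to VQ, so QK runs at -83.40°; with |QK| = 26.2, K = (-23.04, 14.29). Then cos ∠QKV = KQ·KV / (|KQ||KV|), giving 22.40°.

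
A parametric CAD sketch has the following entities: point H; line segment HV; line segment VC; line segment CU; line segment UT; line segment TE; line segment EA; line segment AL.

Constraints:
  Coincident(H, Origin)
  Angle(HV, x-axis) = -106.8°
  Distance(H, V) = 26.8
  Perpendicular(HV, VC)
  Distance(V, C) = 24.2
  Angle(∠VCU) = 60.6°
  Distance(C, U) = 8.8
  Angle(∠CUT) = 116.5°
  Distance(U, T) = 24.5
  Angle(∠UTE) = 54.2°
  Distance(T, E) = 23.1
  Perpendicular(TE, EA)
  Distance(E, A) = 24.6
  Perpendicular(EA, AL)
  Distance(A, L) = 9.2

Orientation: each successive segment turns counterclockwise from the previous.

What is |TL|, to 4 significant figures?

28.26

H is at the origin; HV runs at -106.8° with length 26.8, so V = (-7.746, -25.66). The perpendicularity gives VC at right angles to HV, so VC runs at -16.80°; with |VC| = 24.2, C = (15.42, -32.65). ∠VCU = 60.6° gives CU at 102.6° from the x-axis; with |CU| = 8.8, U = (13.50, -24.06). ∠CUT = 116.5° gives UT at 166.1° from the x-axis; with |UT| = 24.5, T = (-10.28, -18.18). ∠UTE = 54.2° gives TE at -68.10° from the x-axis; with |TE| = 23.1, E = (-1.665, -39.61). TE ⟂ EA, so EA runs at 21.90°; with |EA| = 24.6, A = (21.16, -30.43). The perpendicularity gives AL at right angles to EA, so AL runs at 111.9°; with |AL| = 9.2, L = (17.73, -21.90). Then |TL| = |L − T| = 28.26.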